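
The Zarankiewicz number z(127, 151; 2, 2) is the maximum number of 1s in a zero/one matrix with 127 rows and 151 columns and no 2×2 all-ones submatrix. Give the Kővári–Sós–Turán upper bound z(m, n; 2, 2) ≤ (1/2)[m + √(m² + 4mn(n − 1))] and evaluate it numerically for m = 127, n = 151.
z(127, 151; 2, 2) ≤ (1/2)[127 + √(127² + 4·127·151·150)] = (1/2)[127 + √11522329] = 1760.7278

Kővári–Sós–Turán: let r_1, ..., r_127 be the row sums and z = Σ r_i the total number of 1s. Each pair of columns can share at most one row with both entries 1 (else a 2×2 all-ones block appears), so Σ_i C(r_i, 2) ≤ C(151, 2) = 11325. By convexity Σ_i C(r_i, 2) ≥ 127·C(z/127, 2) = z(z − 127)/(2·127), giving z² − 127z − 127·151·150 ≤ 0 and hence z ≤ (1/2)[127 + √(16129 + 4·2876550)] = (1/2)[127 + √11522329] ≈ (1/2)(127 + 3394.4556) = 1760.7278.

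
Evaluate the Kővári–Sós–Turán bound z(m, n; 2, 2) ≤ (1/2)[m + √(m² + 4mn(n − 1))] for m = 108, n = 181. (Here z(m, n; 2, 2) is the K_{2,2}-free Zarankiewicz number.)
z(108, 181; 2, 2) ≤ (1/2)[108 + √(108² + 4·108·181·180)] = (1/2)[108 + √14086224] = 1930.5809

Kővári–Sós–Turán: let r_1, ..., r_108 be the row sums and z = Σ r_i the total number of 1s. Each pair of columns can share at most one row with both entries 1 (else a 2×2 all-ones block appears), so Σ_i C(r_i, 2) ≤ C(181, 2) = 16290. By convexity Σ_i C(r_i, 2) ≥ 108·C(z/108, 2) = z(z − 108)/(2·108), giving z² − 108z − 108·181·180 ≤ 0 and hence z ≤ (1/2)[108 + √(11664 + 4·3518640)] = (1/2)[108 + √14086224] ≈ (1/2)(108 + 3753.1619) = 1930.5809.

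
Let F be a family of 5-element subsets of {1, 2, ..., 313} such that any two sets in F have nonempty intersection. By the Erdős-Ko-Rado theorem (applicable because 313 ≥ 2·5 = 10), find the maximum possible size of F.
max |F| = C(312, 4) = 387278970

The Erdős-Ko-Rado theorem states: for n ≥ 2k, an intersecting family of k-subsets of an n-element set has size at most C(n − 1, k − 1), with equality for 'star' families {A ⊆ [n] : |A| = k, i ∈ A} (fix an element i). For n = 313, k = 5: C(312, 4) = 387278970.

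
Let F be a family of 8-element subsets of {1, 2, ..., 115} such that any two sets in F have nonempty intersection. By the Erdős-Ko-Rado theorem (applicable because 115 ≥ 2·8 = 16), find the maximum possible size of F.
max |F| = C(114, 7) = 41146859952

Erdős-Ko-Rado (1961): when n ≥ 2k, max |F| = C(n−1, k−1). The bound is attained by the star {A : i ∈ A} for any fixed i ∈ [n]. Here C(115−1, 8−1) = C(114, 7) = 41146859952.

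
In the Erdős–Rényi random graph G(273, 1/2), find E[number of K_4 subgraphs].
E[# K_4] = C(273, 4) · (1/2)^C(4, 2) = 226387980 / 2^6 = 56596995/16 = 3537312.1875

For each 4-subset S of vertices (there are C(273, 4) = 226387980 such S), let X_S = 1 if S induces a K_4 (all C(4, 2) = 6 edges present). Then P(X_S = 1) = (1/2)^6 = 1/64. By linearity of expectation, E[# K_4] = C(273, 4) · (1/2)^6 = 226387980 / 64 = 56596995/16 = 3537312.1875.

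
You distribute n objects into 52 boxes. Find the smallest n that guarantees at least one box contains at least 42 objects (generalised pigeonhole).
n = (42 − 1)·52 + 1 = 2133

By the generalised pigeonhole principle, to guarantee some box contains ≥ r objects we need more than (r − 1) · k objects total. Threshold: n = (r − 1) · k + 1. With r = 42 and k = 52: n = 41 · 52 + 1 = 2132 + 1 = 2133. For n = 2132 = 41 · 52, we can put exactly 41 objects in every box, avoiding 42 in any single one — so 2133 is tight.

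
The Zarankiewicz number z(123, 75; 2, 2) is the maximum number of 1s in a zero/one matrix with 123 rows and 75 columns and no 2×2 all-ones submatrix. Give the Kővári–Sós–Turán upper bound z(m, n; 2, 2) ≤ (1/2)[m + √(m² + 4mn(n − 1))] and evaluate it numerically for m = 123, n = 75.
z(123, 75; 2, 2) ≤ (1/2)[123 + √(123² + 4·123·75·74)] = (1/2)[123 + √2745729] = 890.0121

Kővári–Sós–Turán: let r_1, ..., r_123 be the row sums and z = Σ r_i the total number of 1s. Each pair of columns can share at most one row with both entries 1 (else a 2×2 all-ones block appears), so Σ_i C(r_i, 2) ≤ C(75, 2) = 2775. By convexity Σ_i C(r_i, 2) ≥ 123·C(z/123, 2) = z(z − 123)/(2·123), giving z² − 123z − 123·75·74 ≤ 0 and hence z ≤ (1/2)[123 + √(15129 + 4·682650)] = (1/2)[123 + √2745729] ≈ (1/2)(123 + 1657.0241) = 890.0121.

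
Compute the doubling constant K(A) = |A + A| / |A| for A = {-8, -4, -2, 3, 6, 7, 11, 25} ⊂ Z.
K = |A + A| / |A| = 31/8

Enumerate A + A = {a + b : a, b ∈ A}. With |A| = 8, there are |A|^2 = 64 ordered sum pairs; collecting distinct values, A + A = {-16, -12, -10, -8, -6, -5, -4, -2, -1, 1, 2, 3, 4, 5, 6, 7, 9, 10, 12, 13, 14, 17, 18, 21, 22, 23, 28, 31, 32, 36, 50}, so |A + A| = 31. Thus K = 31/8. For comparison, the minimum possible |A + A| over all 8-element sets is 2·8 − 1 = 15 (so min K = 15/8), attained only by arithmetic progressions.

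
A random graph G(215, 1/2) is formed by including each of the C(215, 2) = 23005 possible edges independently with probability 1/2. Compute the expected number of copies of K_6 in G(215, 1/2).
E[# K_6] = C(215, 6) · (1/2)^C(6, 2) = 127860662755 / 2^15 ≈ 3901997.764740

For each 6-subset S of vertices (there are C(215, 6) = 127860662755 such S), let X_S = 1 if S induces a K_6 (all C(6, 2) = 15 edges present). Then P(X_S = 1) = (1/2)^15 = 1/32768. By linearity of expectation, E[# K_6] = C(215, 6) · (1/2)^15 = 127860662755 / 32768 ≈ 3901997.764740.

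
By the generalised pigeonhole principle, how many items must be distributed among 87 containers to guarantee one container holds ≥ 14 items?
n = (14 − 1)·87 + 1 = 1132

By the generalised pigeonhole principle, to guarantee some box contains ≥ r objects we need more than (r − 1) · k objects total. Threshold: n = (r − 1) · k + 1. With r = 14 and k = 87: n = 13 · 87 + 1 = 1131 + 1 = 1132. For n = 1131 = 13 · 87, we can put exactly 13 objects in every box, avoiding 14 in any single one — so 1132 is tight.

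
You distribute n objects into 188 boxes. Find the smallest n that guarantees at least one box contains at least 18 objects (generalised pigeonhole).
n = (18 − 1)·188 + 1 = 3197

By the generalised pigeonhole principle, to guarantee some box contains ≥ r objects we need more than (r − 1) · k objects total. Threshold: n = (r − 1) · k + 1. With r = 18 and k = 188: n = 17 · 188 + 1 = 3196 + 1 = 3197. For n = 3196 = 17 · 188, we can put exactly 17 objects in every box, avoiding 18 in any single one — so 3197 is tight.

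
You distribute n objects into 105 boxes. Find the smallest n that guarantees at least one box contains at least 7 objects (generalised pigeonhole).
n = (7 − 1)·105 + 1 = 631

By the generalised pigeonhole principle, to guarantee some box contains ≥ r objects we need more than (r − 1) · k objects total. Threshold: n = (r − 1) · k + 1. With r = 7 and k = 105: n = 6 · 105 + 1 = 630 + 1 = 631. For n = 630 = 6 · 105, we can put exactly 6 objects in every box, avoiding 7 in any single one — so 631 is tight.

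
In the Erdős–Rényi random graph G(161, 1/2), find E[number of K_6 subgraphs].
E[# K_6] = C(161, 6) · (1/2)^C(6, 2) = 22013638192 / 2^15 = 1375852387/2048 ≈ 671802.923340

For each 6-subset S of vertices (there are C(161, 6) = 22013638192 such S), let X_S = 1 if S induces a K_6 (all C(6, 2) = 15 edges present). Then P(X_S = 1) = (1/2)^15 = 1/32768. By linearity of expectation, E[# K_6] = C(161, 6) · (1/2)^15 = 22013638192 / 32768 = 1375852387/2048 ≈ 671802.923340.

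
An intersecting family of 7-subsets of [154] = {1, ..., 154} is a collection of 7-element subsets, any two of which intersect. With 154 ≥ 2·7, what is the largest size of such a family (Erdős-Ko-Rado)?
max |F| = C(153, 6) = 16133132940

Erdős-Ko-Rado (1961): when n ≥ 2k, max |F| = C(n−1, k−1). The bound is attained by the star {A : i ∈ A} for any fixed i ∈ [n]. Here C(154−1, 7−1) = C(153, 6) = 16133132940.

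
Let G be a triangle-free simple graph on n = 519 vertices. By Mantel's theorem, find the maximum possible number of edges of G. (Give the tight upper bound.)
ex(519, K_3) = ⌊519^2/4⌋ = 67340

Mantel (1907): a triangle-free graph on n vertices has at most ⌊n^2/4⌋ edges, with equality for the complete bipartite graph K_{⌊n/2⌋, ⌈n/2⌉}. For n = 519: ⌊519^2/4⌋ = ⌊269361/4⌋ = 67340. The extremal graph is K_{259, 260}, which has 259·260 = 67340 edges.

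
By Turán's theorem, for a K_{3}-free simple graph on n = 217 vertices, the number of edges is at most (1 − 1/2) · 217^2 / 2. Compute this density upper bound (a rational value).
Turán density bound = (1/2) · 217^2/2 = 47089/4 ≈ 11772.25

Turán's theorem: ex(n, K_{r+1}) is achieved by the complete r-partite Turán graph T(n, r) with parts as balanced as possible, and is at most (1 − 1/r) · n^2/2. For r = 2, n = 217: the density bound is (1/2) · 47089/2 = 47089/4 ≈ 11772.25. The integer-valued extremum is e(T(217, 2)) = 11772, which is strictly less than the density bound 47089/4 since 2 ∤ 217 (the parts of T(217, 2) cannot all be equal).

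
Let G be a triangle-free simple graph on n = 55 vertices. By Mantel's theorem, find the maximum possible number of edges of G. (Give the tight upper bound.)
ex(55, K_3) = ⌊55^2/4⌋ = 756

Mantel (1907): a triangle-free graph on n vertices has at most ⌊n^2/4⌋ edges, with equality for the complete bipartite graph K_{⌊n/2⌋, ⌈n/2⌉}. For n = 55: ⌊55^2/4⌋ = ⌊3025/4⌋ = 756. The extremal graph is K_{27, 28}, which has 27·28 = 756 edges.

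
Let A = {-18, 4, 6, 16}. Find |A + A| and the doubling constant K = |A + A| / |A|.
K = |A + A| / |A| = 10/4 = 5/2

Enumerate A + A = {a + b : a, b ∈ A}. With |A| = 4, there are |A|^2 = 16 ordered sum pairs; collecting distinct values, A + A = {-36, -14, -12, -2, 8, 10, 12, 20, 22, 32}, so |A + A| = 10. Thus K = 10/4 = 5/2. For comparison, the minimum possible |A + A| over all 4-element sets is 2·4 − 1 = 7 (so min K = 7/4), attained only by arithmetic progressions.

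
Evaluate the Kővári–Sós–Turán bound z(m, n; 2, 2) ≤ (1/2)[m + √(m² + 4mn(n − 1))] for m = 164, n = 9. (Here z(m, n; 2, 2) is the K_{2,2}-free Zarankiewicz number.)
z(164, 9; 2, 2) ≤ (1/2)[164 + √(164² + 4·164·9·8)] = (1/2)[164 + √74128] = 218.1323

Kővári–Sós–Turán: let r_1, ..., r_164 be the row sums and z = Σ r_i the total number of 1s. Each pair of columns can share at most one row with both entries 1 (else a 2×2 all-ones block appears), so Σ_i C(r_i, 2) ≤ C(9, 2) = 36. By convexity Σ_i C(r_i, 2) ≥ 164·C(z/164, 2) = z(z − 164)/(2·164), giving z² − 164z − 164·9·8 ≤ 0 and hence z ≤ (1/2)[164 + √(26896 + 4·11808)] = (1/2)[164 + √74128] ≈ (1/2)(164 + 272.2646) = 218.1323.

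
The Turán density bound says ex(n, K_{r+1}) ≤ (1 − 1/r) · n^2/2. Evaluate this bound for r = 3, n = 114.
Turán density bound = (2/3) · 114^2/2 = 4332

Turán's theorem: ex(n, K_{r+1}) is achieved by the complete r-partite Turán graph T(n, r) with parts as balanced as possible, and is at most (1 − 1/r) · n^2/2. For r = 3, n = 114: the density bound is (2/3) · 12996/2 = 4332. Since 3 ∣ 114, the Turán graph T(114, 3) has parts of equal size 38, and its edge count e(T(114, 3)) = 4332 attains the density bound exactly.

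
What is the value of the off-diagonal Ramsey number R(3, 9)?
R(3, 9) = 36

Lower bound: an explicit 2-colouring of K_{35} (typically a Paley-type or other structured construction) avoids a red K_3 and a blue K_9, showing R(3, 9) > 35.
Upper bound: the simple Erdős–Szekeres recurrence only gives R(3, 9) ≤ 37; the tight bound R(3, 9) ≤ 36 requires a sharper case analysis (or computer search) of 2-colourings of K_{36}.
Hence R(3, 9) = 36.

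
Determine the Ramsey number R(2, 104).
R(2, 104) = 104

R(2, k) = k for all k ≥ 2: in a 2-colouring of K_k, either some edge is red (a red K_2) or all edges are blue (a blue K_k). And K_{103} coloured all-blue has no blue K_104, so R(2, 104) > 103. Hence R(2, 104) = 104.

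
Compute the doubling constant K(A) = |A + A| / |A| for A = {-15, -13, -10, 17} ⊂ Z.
K = |A + A| / |A| = 10/4 = 5/2

Enumerate A + A = {a + b : a, b ∈ A}. With |A| = 4, there are |A|^2 = 16 ordered sum pairs; collecting distinct values, A + A = {-30, -28, -26, -25, -23, -20, 2, 4, 7, 34}, so |A + A| = 10. Thus K = 10/4 = 5/2. For comparison, the minimum possible |A + A| over all 4-element sets is 2·4 − 1 = 7 (so min K = 7/4), attained only by arithmetic progressions.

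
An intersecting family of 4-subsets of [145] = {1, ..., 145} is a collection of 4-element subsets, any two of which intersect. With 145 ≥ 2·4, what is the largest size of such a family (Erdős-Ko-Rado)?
max |F| = C(144, 3) = 487344

Erdős-Ko-Rado (1961): when n ≥ 2k, max |F| = C(n−1, k−1). The bound is attained by the star {A : i ∈ A} for any fixed i ∈ [n]. Here C(145−1, 4−1) = C(144, 3) = 487344.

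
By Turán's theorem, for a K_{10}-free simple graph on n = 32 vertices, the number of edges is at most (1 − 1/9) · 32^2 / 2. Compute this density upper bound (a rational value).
Turán density bound = (8/9) · 32^2/2 = 4096/9 ≈ 455.1111

Turán's theorem: ex(n, K_{r+1}) is achieved by the complete r-partite Turán graph T(n, r) with parts as balanced as possible, and is at most (1 − 1/r) · n^2/2. For r = 9, n = 32: the density bound is (8/9) · 1024/2 = 4096/9 ≈ 455.1111. The integer-valued extremum is e(T(32, 9)) = 454, which is strictly less than the density bound 4096/9 since 9 ∤ 32 (the parts of T(32, 9) cannot all be equal).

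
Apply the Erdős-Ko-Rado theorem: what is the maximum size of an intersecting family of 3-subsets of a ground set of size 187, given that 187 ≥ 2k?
max |F| = C(186, 2) = 17205

Erdős-Ko-Rado (1961): when n ≥ 2k, max |F| = C(n−1, k−1). The bound is attained by the star {A : i ∈ A} for any fixed i ∈ [n]. Here C(187−1, 3−1) = C(186, 2) = 17205.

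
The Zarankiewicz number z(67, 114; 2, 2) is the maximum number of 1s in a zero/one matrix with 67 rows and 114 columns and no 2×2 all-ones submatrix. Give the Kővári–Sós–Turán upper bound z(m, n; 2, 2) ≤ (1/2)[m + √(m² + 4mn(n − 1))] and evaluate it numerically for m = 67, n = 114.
z(67, 114; 2, 2) ≤ (1/2)[67 + √(67² + 4·67·114·113)] = (1/2)[67 + √3456865] = 963.1323

Kővári–Sós–Turán: let r_1, ..., r_67 be the row sums and z = Σ r_i the total number of 1s. Each pair of columns can share at most one row with both entries 1 (else a 2×2 all-ones block appears), so Σ_i C(r_i, 2) ≤ C(114, 2) = 6441. By convexity Σ_i C(r_i, 2) ≥ 67·C(z/67, 2) = z(z − 67)/(2·67), giving z² − 67z − 67·114·113 ≤ 0 and hence z ≤ (1/2)[67 + √(4489 + 4·863094)] = (1/2)[67 + √3456865] ≈ (1/2)(67 + 1859.2646) = 963.1323.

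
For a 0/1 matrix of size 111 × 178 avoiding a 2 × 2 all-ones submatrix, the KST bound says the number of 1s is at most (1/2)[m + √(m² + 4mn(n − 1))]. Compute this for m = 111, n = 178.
z(111, 178; 2, 2) ≤ (1/2)[111 + √(111² + 4·111·178·177)] = (1/2)[111 + √14000985] = 1926.3945

Kővári–Sós–Turán: let r_1, ..., r_111 be the row sums and z = Σ r_i the total number of 1s. Each pair of columns can share at most one row with both entries 1 (else a 2×2 all-ones block appears), so Σ_i C(r_i, 2) ≤ C(178, 2) = 15753. By convexity Σ_i C(r_i, 2) ≥ 111·C(z/111, 2) = z(z − 111)/(2·111), giving z² − 111z − 111·178·177 ≤ 0 and hence z ≤ (1/2)[111 + √(12321 + 4·3497166)] = (1/2)[111 + √14000985] ≈ (1/2)(111 + 3741.789) = 1926.3945.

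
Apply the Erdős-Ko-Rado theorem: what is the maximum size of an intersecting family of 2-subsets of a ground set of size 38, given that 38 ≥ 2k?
max |F| = C(37, 1) = 37

The Erdős-Ko-Rado theorem states: for n ≥ 2k, an intersecting family of k-subsets of an n-element set has size at most C(n − 1, k − 1), with equality for 'star' families {A ⊆ [n] : |A| = k, i ∈ A} (fix an element i). For n = 38, k = 2: C(37, 1) = 37.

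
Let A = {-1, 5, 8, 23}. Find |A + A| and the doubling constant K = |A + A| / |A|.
K = |A + A| / |A| = 10/4 = 5/2

Enumerate A + A = {a + b : a, b ∈ A}. With |A| = 4, there are |A|^2 = 16 ordered sum pairs; collecting distinct values, A + A = {-2, 4, 7, 10, 13, 16, 22, 28, 31, 46}, so |A + A| = 10. Thus K = 10/4 = 5/2. For comparison, the minimum possible |A + A| over all 4-element sets is 2·4 − 1 = 7 (so min K = 7/4), attained only by arithmetic progressions.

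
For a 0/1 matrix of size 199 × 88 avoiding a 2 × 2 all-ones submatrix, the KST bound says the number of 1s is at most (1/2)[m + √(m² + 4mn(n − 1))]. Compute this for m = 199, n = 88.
z(199, 88; 2, 2) ≤ (1/2)[199 + √(199² + 4·199·88·87)] = (1/2)[199 + √6133777] = 1337.8232

Kővári–Sós–Turán: let r_1, ..., r_199 be the row sums and z = Σ r_i the total number of 1s. Each pair of columns can share at most one row with both entries 1 (else a 2×2 all-ones block appears), so Σ_i C(r_i, 2) ≤ C(88, 2) = 3828. By convexity Σ_i C(r_i, 2) ≥ 199·C(z/199, 2) = z(z − 199)/(2·199), giving z² − 199z − 199·88·87 ≤ 0 and hence z ≤ (1/2)[199 + √(39601 + 4·1523544)] = (1/2)[199 + √6133777] ≈ (1/2)(199 + 2476.6463) = 1337.8232.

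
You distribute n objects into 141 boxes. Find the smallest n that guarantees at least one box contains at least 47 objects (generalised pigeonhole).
n = (47 − 1)·141 + 1 = 6487

By the generalised pigeonhole principle, to guarantee some box contains ≥ r objects we need more than (r − 1) · k objects total. Threshold: n = (r − 1) · k + 1. With r = 47 and k = 141: n = 46 · 141 + 1 = 6486 + 1 = 6487. For n = 6486 = 46 · 141, we can put exactly 46 objects in every box, avoiding 47 in any single one — so 6487 is tight.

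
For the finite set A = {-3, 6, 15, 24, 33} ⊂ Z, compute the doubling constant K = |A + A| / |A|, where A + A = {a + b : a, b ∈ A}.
K = |A + A| / |A| = 9/5

Enumerate A + A = {a + b : a, b ∈ A}. With |A| = 5, there are |A|^2 = 25 ordered sum pairs; collecting distinct values, A + A = {-6, 3, 12, 21, 30, 39, 48, 57, 66}, so |A + A| = 9. Thus K = 9/5. Here |A + A| = 2|A| − 1 = 9, the minimum possible — so K = 9/5 is minimal, which holds iff A is an arithmetic progression.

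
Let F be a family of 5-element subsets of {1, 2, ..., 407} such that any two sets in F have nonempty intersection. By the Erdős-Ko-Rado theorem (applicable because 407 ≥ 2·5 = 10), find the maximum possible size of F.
max |F| = C(406, 4) = 1115465715

Erdős-Ko-Rado (1961): when n ≥ 2k, max |F| = C(n−1, k−1). The bound is attained by the star {A : i ∈ A} for any fixed i ∈ [n]. Here C(407−1, 5−1) = C(406, 4) = 1115465715.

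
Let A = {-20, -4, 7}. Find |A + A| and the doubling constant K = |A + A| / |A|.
K = |A + A| / |A| = 6/3 = 2

Enumerate A + A = {a + b : a, b ∈ A}. With |A| = 3, there are |A|^2 = 9 ordered sum pairs; collecting distinct values, A + A = {-40, -24, -13, -8, 3, 14}, so |A + A| = 6. Thus K = 6/3 = 2. For comparison, the minimum possible |A + A| over all 3-element sets is 2·3 − 1 = 5 (so min K = 5/3), attained only by arithmetic progressions.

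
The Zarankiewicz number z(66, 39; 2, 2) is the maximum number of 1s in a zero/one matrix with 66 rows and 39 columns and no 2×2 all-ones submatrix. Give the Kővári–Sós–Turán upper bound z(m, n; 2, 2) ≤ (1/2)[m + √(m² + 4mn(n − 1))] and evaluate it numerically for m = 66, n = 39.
z(66, 39; 2, 2) ≤ (1/2)[66 + √(66² + 4·66·39·38)] = (1/2)[66 + √395604] = 347.4853

Kővári–Sós–Turán: let r_1, ..., r_66 be the row sums and z = Σ r_i the total number of 1s. Each pair of columns can share at most one row with both entries 1 (else a 2×2 all-ones block appears), so Σ_i C(r_i, 2) ≤ C(39, 2) = 741. By convexity Σ_i C(r_i, 2) ≥ 66·C(z/66, 2) = z(z − 66)/(2·66), giving z² − 66z − 66·39·38 ≤ 0 and hence z ≤ (1/2)[66 + √(4356 + 4·97812)] = (1/2)[66 + √395604] ≈ (1/2)(66 + 628.9706) = 347.4853.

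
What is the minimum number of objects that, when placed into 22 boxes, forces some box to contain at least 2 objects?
n = (2 − 1)·22 + 1 = 23

By the generalised pigeonhole principle, to guarantee some box contains ≥ r objects we need more than (r − 1) · k objects total. Threshold: n = (r − 1) · k + 1. With r = 2 and k = 22: n = 1 · 22 + 1 = 22 + 1 = 23. For n = 22 = 1 · 22, we can put exactly 1 objects in every box, avoiding 2 in any single one — so 23 is tight.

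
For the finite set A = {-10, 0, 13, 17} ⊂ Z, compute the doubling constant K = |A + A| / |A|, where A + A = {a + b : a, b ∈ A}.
K = |A + A| / |A| = 10/4 = 5/2

Enumerate A + A = {a + b : a, b ∈ A}. With |A| = 4, there are |A|^2 = 16 ordered sum pairs; collecting distinct values, A + A = {-20, -10, 0, 3, 7, 13, 17, 26, 30, 34}, so |A + A| = 10. Thus K = 10/4 = 5/2. For comparison, the minimum possible |A + A| over all 4-element sets is 2·4 − 1 = 7 (so min K = 7/4), attained only by arithmetic progressions.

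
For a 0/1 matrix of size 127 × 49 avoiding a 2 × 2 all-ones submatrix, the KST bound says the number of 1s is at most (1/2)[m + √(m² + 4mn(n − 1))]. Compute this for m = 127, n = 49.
z(127, 49; 2, 2) ≤ (1/2)[127 + √(127² + 4·127·49·48)] = (1/2)[127 + √1210945] = 613.7147

Kővári–Sós–Turán: let r_1, ..., r_127 be the row sums and z = Σ r_i the total number of 1s. Each pair of columns can share at most one row with both entries 1 (else a 2×2 all-ones block appears), so Σ_i C(r_i, 2) ≤ C(49, 2) = 1176. By convexity Σ_i C(r_i, 2) ≥ 127·C(z/127, 2) = z(z − 127)/(2·127), giving z² − 127z − 127·49·48 ≤ 0 and hence z ≤ (1/2)[127 + √(16129 + 4·298704)] = (1/2)[127 + √1210945] ≈ (1/2)(127 + 1100.4295) = 613.7147.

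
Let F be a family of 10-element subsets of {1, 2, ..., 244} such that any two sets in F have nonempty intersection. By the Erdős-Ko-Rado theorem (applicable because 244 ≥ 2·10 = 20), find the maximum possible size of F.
max |F| = C(243, 9) = 7007933309466870

Erdős-Ko-Rado (1961): when n ≥ 2k, max |F| = C(n−1, k−1). The bound is attained by the star {A : i ∈ A} for any fixed i ∈ [n]. Here C(244−1, 10−1) = C(243, 9) = 7007933309466870.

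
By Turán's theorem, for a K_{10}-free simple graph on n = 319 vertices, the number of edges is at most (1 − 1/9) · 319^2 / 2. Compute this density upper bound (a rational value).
Turán density bound = (8/9) · 319^2/2 = 407044/9 ≈ 45227.1111

Turán's theorem: ex(n, K_{r+1}) is achieved by the complete r-partite Turán graph T(n, r) with parts as balanced as possible, and is at most (1 − 1/r) · n^2/2. For r = 9, n = 319: the density bound is (8/9) · 101761/2 = 407044/9 ≈ 45227.1111. The integer-valued extremum is e(T(319, 9)) = 45226, which is strictly less than the density bound 407044/9 since 9 ∤ 319 (the parts of T(319, 9) cannot all be equal).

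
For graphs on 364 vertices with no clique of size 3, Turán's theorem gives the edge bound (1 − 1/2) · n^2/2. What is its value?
Turán density bound = (1/2) · 364^2/2 = 33124

Turán's theorem: ex(n, K_{r+1}) is achieved by the complete r-partite Turán graph T(n, r) with parts as balanced as possible, and is at most (1 − 1/r) · n^2/2. For r = 2, n = 364: the density bound is (1/2) · 132496/2 = 33124. Since 2 ∣ 364, the Turán graph T(364, 2) has parts of equal size 182, and its edge count e(T(364, 2)) = 33124 attains the density bound exactly.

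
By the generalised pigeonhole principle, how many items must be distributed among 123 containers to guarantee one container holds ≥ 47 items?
n = (47 − 1)·123 + 1 = 5659

By the generalised pigeonhole principle, to guarantee some box contains ≥ r objects we need more than (r − 1) · k objects total. Threshold: n = (r − 1) · k + 1. With r = 47 and k = 123: n = 46 · 123 + 1 = 5658 + 1 = 5659. For n = 5658 = 46 · 123, we can put exactly 46 objects in every box, avoiding 47 in any single one — so 5659 is tight.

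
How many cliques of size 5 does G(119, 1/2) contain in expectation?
E[# K_5] = C(119, 5) · (1/2)^C(5, 2) = 182637273 / 2^10 ≈ 178356.711914

For each 5-subset S of vertices (there are C(119, 5) = 182637273 such S), let X_S = 1 if S induces a K_5 (all C(5, 2) = 10 edges present). Then P(X_S = 1) = (1/2)^10 = 1/1024. By linearity of expectation, E[# K_5] = C(119, 5) · (1/2)^10 = 182637273 / 1024 ≈ 178356.711914.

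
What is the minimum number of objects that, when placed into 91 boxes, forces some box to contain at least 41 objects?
n = (41 − 1)·91 + 1 = 3641

By the generalised pigeonhole principle, to guarantee some box contains ≥ r objects we need more than (r − 1) · k objects total. Threshold: n = (r − 1) · k + 1. With r = 41 and k = 91: n = 40 · 91 + 1 = 3640 + 1 = 3641. For n = 3640 = 40 · 91, we can put exactly 40 objects in every box, avoiding 41 in any single one — so 3641 is tight.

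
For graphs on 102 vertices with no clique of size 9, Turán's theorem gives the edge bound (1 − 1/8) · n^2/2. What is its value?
Turán density bound = (7/8) · 102^2/2 = 18207/4 ≈ 4551.75

Turán's theorem: ex(n, K_{r+1}) is achieved by the complete r-partite Turán graph T(n, r) with parts as balanced as possible, and is at most (1 − 1/r) · n^2/2. For r = 8, n = 102: the density bound is (7/8) · 10404/2 = 18207/4 ≈ 4551.75. The integer-valued extremum is e(T(102, 8)) = 4551, which is strictly less than the density bound 18207/4 since 8 ∤ 102 (the parts of T(102, 8) cannot all be equal).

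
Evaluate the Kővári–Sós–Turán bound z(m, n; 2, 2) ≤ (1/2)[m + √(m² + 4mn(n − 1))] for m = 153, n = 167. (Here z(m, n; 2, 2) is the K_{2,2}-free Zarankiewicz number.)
z(153, 167; 2, 2) ≤ (1/2)[153 + √(153² + 4·153·167·166)] = (1/2)[153 + √16989273] = 2137.4023

Kővári–Sós–Turán: let r_1, ..., r_153 be the row sums and z = Σ r_i the total number of 1s. Each pair of columns can share at most one row with both entries 1 (else a 2×2 all-ones block appears), so Σ_i C(r_i, 2) ≤ C(167, 2) = 13861. By convexity Σ_i C(r_i, 2) ≥ 153·C(z/153, 2) = z(z − 153)/(2·153), giving z² − 153z − 153·167·166 ≤ 0 and hence z ≤ (1/2)[153 + √(23409 + 4·4241466)] = (1/2)[153 + √16989273] ≈ (1/2)(153 + 4121.8046) = 2137.4023.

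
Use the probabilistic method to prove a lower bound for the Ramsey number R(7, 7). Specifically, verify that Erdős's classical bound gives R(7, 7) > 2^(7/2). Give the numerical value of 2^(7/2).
2^(7/2) = 11.3137; so R(7, 7) > 11.3137

Colour each edge of K_n uniformly at random with red/blue. The expected number of monochromatic K_7 is C(n, 7) · 2 · 2^(−C(7,2)). If C(n, 7) · 2^(1 − C(7,2)) < 1, then with positive probability no monochromatic K_7 exists, so R(7, 7) > n. The standard estimate C(n, 7) ≤ n^7/7! shows this inequality holds whenever n ≤ 2^(7/2) (since 7! · 2^(C(7,2) − 1) > 2^(7^2/2) ≥ n^7). Hence R(7, 7) > 2^(7/2) = 11.3137.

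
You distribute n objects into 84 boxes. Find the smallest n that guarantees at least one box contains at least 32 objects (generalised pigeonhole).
n = (32 − 1)·84 + 1 = 2605

By the generalised pigeonhole principle, to guarantee some box contains ≥ r objects we need more than (r − 1) · k objects total. Threshold: n = (r − 1) · k + 1. With r = 32 and k = 84: n = 31 · 84 + 1 = 2604 + 1 = 2605. For n = 2604 = 31 · 84, we can put exactly 31 objects in every box, avoiding 32 in any single one — so 2605 is tight.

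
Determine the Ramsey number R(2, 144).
R(2, 144) = 144

R(2, k) = k for all k ≥ 2: in a 2-colouring of K_k, either some edge is red (a red K_2) or all edges are blue (a blue K_k). And K_{143} coloured all-blue has no blue K_144, so R(2, 144) > 143. Hence R(2, 144) = 144.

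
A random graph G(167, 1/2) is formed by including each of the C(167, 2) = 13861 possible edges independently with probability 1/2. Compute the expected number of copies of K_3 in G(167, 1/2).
E[# K_3] = C(167, 3) · (1/2)^C(3, 2) = 762355 / 2^3 = 95294.375

For each 3-subset S of vertices (there are C(167, 3) = 762355 such S), let X_S = 1 if S induces a K_3 (all C(3, 2) = 3 edges present). Then P(X_S = 1) = (1/2)^3 = 1/8. By linearity of expectation, E[# K_3] = C(167, 3) · (1/2)^3 = 762355 / 8 = 95294.375.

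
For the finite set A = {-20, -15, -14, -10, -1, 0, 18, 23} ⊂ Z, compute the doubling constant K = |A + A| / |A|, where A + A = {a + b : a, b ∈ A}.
K = |A + A| / |A| = 30/8 = 15/4

Enumerate A + A = {a + b : a, b ∈ A}. With |A| = 8, there are |A|^2 = 64 ordered sum pairs; collecting distinct values, A + A = {-40, -35, -34, -30, -29, -28, -25, -24, -21, -20, -16, -15, -14, -11, -10, -2, -1, 0, 3, 4, 8, 9, 13, 17, 18, 22, 23, 36, 41, 46}, so |A + A| = 30. Thus K = 30/8 = 15/4. For comparison, the minimum possible |A + A| over all 8-element sets is 2·8 − 1 = 15 (so min K = 15/8), attained only by arithmetic progressions.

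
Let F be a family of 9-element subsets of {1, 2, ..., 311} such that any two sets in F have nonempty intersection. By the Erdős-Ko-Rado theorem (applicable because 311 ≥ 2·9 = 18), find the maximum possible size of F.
max |F| = C(310, 8) = 1931195406445470

The Erdős-Ko-Rado theorem states: for n ≥ 2k, an intersecting family of k-subsets of an n-element set has size at most C(n − 1, k − 1), with equality for 'star' families {A ⊆ [n] : |A| = k, i ∈ A} (fix an element i). For n = 311, k = 9: C(310, 8) = 1931195406445470.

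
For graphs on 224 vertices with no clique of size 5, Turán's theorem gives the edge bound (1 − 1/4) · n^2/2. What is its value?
Turán density bound = (3/4) · 224^2/2 = 18816

Turán's theorem: ex(n, K_{r+1}) is achieved by the complete r-partite Turán graph T(n, r) with parts as balanced as possible, and is at most (1 − 1/r) · n^2/2. For r = 4, n = 224: the density bound is (3/4) · 50176/2 = 18816. Since 4 ∣ 224, the Turán graph T(224, 4) has parts of equal size 56, and its edge count e(T(224, 4)) = 18816 attains the density bound exactly.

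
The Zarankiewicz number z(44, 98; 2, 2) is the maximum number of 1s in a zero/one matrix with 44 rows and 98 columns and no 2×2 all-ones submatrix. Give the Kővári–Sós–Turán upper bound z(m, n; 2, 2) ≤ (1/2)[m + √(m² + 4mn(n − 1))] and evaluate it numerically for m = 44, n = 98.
z(44, 98; 2, 2) ≤ (1/2)[44 + √(44² + 4·44·98·97)] = (1/2)[44 + √1674992] = 669.1074

Kővári–Sós–Turán: let r_1, ..., r_44 be the row sums and z = Σ r_i the total number of 1s. Each pair of columns can share at most one row with both entries 1 (else a 2×2 all-ones block appears), so Σ_i C(r_i, 2) ≤ C(98, 2) = 4753. By convexity Σ_i C(r_i, 2) ≥ 44·C(z/44, 2) = z(z − 44)/(2·44), giving z² − 44z − 44·98·97 ≤ 0 and hence z ≤ (1/2)[44 + √(1936 + 4·418264)] = (1/2)[44 + √1674992] ≈ (1/2)(44 + 1294.2148) = 669.1074.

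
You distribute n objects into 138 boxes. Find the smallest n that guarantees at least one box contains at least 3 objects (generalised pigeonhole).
n = (3 − 1)·138 + 1 = 277

By the generalised pigeonhole principle, to guarantee some box contains ≥ r objects we need more than (r − 1) · k objects total. Threshold: n = (r − 1) · k + 1. With r = 3 and k = 138: n = 2 · 138 + 1 = 276 + 1 = 277. For n = 276 = 2 · 138, we can put exactly 2 objects in every box, avoiding 3 in any single one — so 277 is tight.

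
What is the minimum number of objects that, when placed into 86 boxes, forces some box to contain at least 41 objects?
n = (41 − 1)·86 + 1 = 3441

By the generalised pigeonhole principle, to guarantee some box contains ≥ r objects we need more than (r − 1) · k objects total. Threshold: n = (r − 1) · k + 1. With r = 41 and k = 86: n = 40 · 86 + 1 = 3440 + 1 = 3441. For n = 3440 = 40 · 86, we can put exactly 40 objects in every box, avoiding 41 in any single one — so 3441 is tight.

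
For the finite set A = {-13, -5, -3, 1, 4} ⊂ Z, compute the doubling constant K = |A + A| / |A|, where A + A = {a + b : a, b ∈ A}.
K = |A + A| / |A| = 15/5 = 3

Enumerate A + A = {a + b : a, b ∈ A}. With |A| = 5, there are |A|^2 = 25 ordered sum pairs; collecting distinct values, A + A = {-26, -18, -16, -12, -10, -9, -8, -6, -4, -2, -1, 1, 2, 5, 8}, so |A + A| = 15. Thus K = 15/5 = 3. For comparison, the minimum possible |A + A| over all 5-element sets is 2·5 − 1 = 9 (so min K = 9/5), attained only by arithmetic progressions.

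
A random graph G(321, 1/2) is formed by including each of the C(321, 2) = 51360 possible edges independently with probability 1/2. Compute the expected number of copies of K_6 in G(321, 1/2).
E[# K_6] = C(321, 6) · (1/2)^C(6, 2) = 1449728451424 / 2^15 = 45304014107/1024 ≈ 44242201.276367

For each 6-subset S of vertices (there are C(321, 6) = 1449728451424 such S), let X_S = 1 if S induces a K_6 (all C(6, 2) = 15 edges present). Then P(X_S = 1) = (1/2)^15 = 1/32768. By linearity of expectation, E[# K_6] = C(321, 6) · (1/2)^15 = 1449728451424 / 32768 = 45304014107/1024 ≈ 44242201.276367.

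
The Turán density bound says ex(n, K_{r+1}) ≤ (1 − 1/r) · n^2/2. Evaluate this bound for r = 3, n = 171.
Turán density bound = (2/3) · 171^2/2 = 9747

Turán's theorem: ex(n, K_{r+1}) is achieved by the complete r-partite Turán graph T(n, r) with parts as balanced as possible, and is at most (1 − 1/r) · n^2/2. For r = 3, n = 171: the density bound is (2/3) · 29241/2 = 9747. Since 3 ∣ 171, the Turán graph T(171, 3) has parts of equal size 57, and its edge count e(T(171, 3)) = 9747 attains the density bound exactly.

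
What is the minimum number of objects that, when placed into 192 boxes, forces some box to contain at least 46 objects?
n = (46 − 1)·192 + 1 = 8641

By the generalised pigeonhole principle, to guarantee some box contains ≥ r objects we need more than (r − 1) · k objects total. Threshold: n = (r − 1) · k + 1. With r = 46 and k = 192: n = 45 · 192 + 1 = 8640 + 1 = 8641. For n = 8640 = 45 · 192, we can put exactly 45 objects in every box, avoiding 46 in any single one — so 8641 is tight.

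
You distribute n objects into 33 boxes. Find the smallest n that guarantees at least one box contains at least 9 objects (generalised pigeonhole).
n = (9 − 1)·33 + 1 = 265

By the generalised pigeonhole principle, to guarantee some box contains ≥ r objects we need more than (r − 1) · k objects total. Threshold: n = (r − 1) · k + 1. With r = 9 and k = 33: n = 8 · 33 + 1 = 264 + 1 = 265. For n = 264 = 8 · 33, we can put exactly 8 objects in every box, avoiding 9 in any single one — so 265 is tight.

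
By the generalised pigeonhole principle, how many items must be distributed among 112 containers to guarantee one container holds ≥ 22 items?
n = (22 − 1)·112 + 1 = 2353

By the generalised pigeonhole principle, to guarantee some box contains ≥ r objects we need more than (r − 1) · k objects total. Threshold: n = (r − 1) · k + 1. With r = 22 and k = 112: n = 21 · 112 + 1 = 2352 + 1 = 2353. For n = 2352 = 21 · 112, we can put exactly 21 objects in every box, avoiding 22 in any single one — so 2353 is tight.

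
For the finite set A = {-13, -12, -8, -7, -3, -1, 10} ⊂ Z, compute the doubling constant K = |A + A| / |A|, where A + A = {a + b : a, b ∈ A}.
K = |A + A| / |A| = 23/7

Enumerate A + A = {a + b : a, b ∈ A}. With |A| = 7, there are |A|^2 = 49 ordered sum pairs; collecting distinct values, A + A = {-26, -25, -24, -21, -20, -19, -16, -15, -14, -13, -11, -10, -9, -8, -6, -4, -3, -2, 2, 3, 7, 9, 20}, so |A + A| = 23. Thus K = 23/7. For comparison, the minimum possible |A + A| over all 7-element sets is 2·7 − 1 = 13 (so min K = 13/7), attained only by arithmetic progressions.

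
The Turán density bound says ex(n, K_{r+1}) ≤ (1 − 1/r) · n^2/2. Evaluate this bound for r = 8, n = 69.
Turán density bound = (7/8) · 69^2/2 = 33327/16 ≈ 2082.9375

Turán's theorem: ex(n, K_{r+1}) is achieved by the complete r-partite Turán graph T(n, r) with parts as balanced as possible, and is at most (1 − 1/r) · n^2/2. For r = 8, n = 69: the density bound is (7/8) · 4761/2 = 33327/16 ≈ 2082.9375. The integer-valued extremum is e(T(69, 8)) = 2082, which is strictly less than the density bound 33327/16 since 8 ∤ 69 (the parts of T(69, 8) cannot all be equal).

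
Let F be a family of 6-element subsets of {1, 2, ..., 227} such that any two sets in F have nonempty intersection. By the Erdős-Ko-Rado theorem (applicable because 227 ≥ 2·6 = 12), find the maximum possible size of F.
max |F| = C(226, 5) = 4699109520

Erdős-Ko-Rado (1961): when n ≥ 2k, max |F| = C(n−1, k−1). The bound is attained by the star {A : i ∈ A} for any fixed i ∈ [n]. Here C(227−1, 6−1) = C(226, 5) = 4699109520.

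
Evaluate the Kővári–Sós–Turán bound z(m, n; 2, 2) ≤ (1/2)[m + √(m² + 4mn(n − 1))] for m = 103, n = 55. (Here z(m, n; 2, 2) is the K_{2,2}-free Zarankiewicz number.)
z(103, 55; 2, 2) ≤ (1/2)[103 + √(103² + 4·103·55·54)] = (1/2)[103 + √1234249] = 606.9838

Kővári–Sós–Turán: let r_1, ..., r_103 be the row sums and z = Σ r_i the total number of 1s. Each pair of columns can share at most one row with both entries 1 (else a 2×2 all-ones block appears), so Σ_i C(r_i, 2) ≤ C(55, 2) = 1485. By convexity Σ_i C(r_i, 2) ≥ 103·C(z/103, 2) = z(z − 103)/(2·103), giving z² − 103z − 103·55·54 ≤ 0 and hence z ≤ (1/2)[103 + √(10609 + 4·305910)] = (1/2)[103 + √1234249] ≈ (1/2)(103 + 1110.9676) = 606.9838.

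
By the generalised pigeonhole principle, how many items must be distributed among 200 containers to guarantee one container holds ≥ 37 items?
n = (37 − 1)·200 + 1 = 7201

By the generalised pigeonhole principle, to guarantee some box contains ≥ r objects we need more than (r − 1) · k objects total. Threshold: n = (r − 1) · k + 1. With r = 37 and k = 200: n = 36 · 200 + 1 = 7200 + 1 = 7201. For n = 7200 = 36 · 200, we can put exactly 36 objects in every box, avoiding 37 in any single one — so 7201 is tight.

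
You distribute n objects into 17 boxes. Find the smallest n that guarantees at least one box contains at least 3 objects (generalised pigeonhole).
n = (3 − 1)·17 + 1 = 35

By the generalised pigeonhole principle, to guarantee some box contains ≥ r objects we need more than (r − 1) · k objects total. Threshold: n = (r − 1) · k + 1. With r = 3 and k = 17: n = 2 · 17 + 1 = 34 + 1 = 35. For n = 34 = 2 · 17, we can put exactly 2 objects in every box, avoiding 3 in any single one — so 35 is tight.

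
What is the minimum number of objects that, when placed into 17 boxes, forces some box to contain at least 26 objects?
n = (26 − 1)·17 + 1 = 426

By the generalised pigeonhole principle, to guarantee some box contains ≥ r objects we need more than (r − 1) · k objects total. Threshold: n = (r − 1) · k + 1. With r = 26 and k = 17: n = 25 · 17 + 1 = 425 + 1 = 426. For n = 425 = 25 · 17, we can put exactly 25 objects in every box, avoiding 26 in any single one — so 426 is tight.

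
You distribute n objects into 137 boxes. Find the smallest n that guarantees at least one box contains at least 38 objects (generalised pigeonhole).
n = (38 − 1)·137 + 1 = 5070

By the generalised pigeonhole principle, to guarantee some box contains ≥ r objects we need more than (r − 1) · k objects total. Threshold: n = (r − 1) · k + 1. With r = 38 and k = 137: n = 37 · 137 + 1 = 5069 + 1 = 5070. For n = 5069 = 37 · 137, we can put exactly 37 objects in every box, avoiding 38 in any single one — so 5070 is tight.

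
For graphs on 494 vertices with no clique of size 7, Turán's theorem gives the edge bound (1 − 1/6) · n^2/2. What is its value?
Turán density bound = (5/6) · 494^2/2 = 305045/3 ≈ 101681.6667

Turán's theorem: ex(n, K_{r+1}) is achieved by the complete r-partite Turán graph T(n, r) with parts as balanced as possible, and is at most (1 − 1/r) · n^2/2. For r = 6, n = 494: the density bound is (5/6) · 244036/2 = 305045/3 ≈ 101681.6667. The integer-valued extremum is e(T(494, 6)) = 101681, which is strictly less than the density bound 305045/3 since 6 ∤ 494 (the parts of T(494, 6) cannot all be equal).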